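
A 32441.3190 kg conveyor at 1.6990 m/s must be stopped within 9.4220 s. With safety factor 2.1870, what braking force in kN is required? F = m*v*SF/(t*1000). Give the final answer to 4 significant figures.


F = 32441.3190 * 1.6990 / 9.4220 * 2.1870 / 1000
F = 12.79 kN


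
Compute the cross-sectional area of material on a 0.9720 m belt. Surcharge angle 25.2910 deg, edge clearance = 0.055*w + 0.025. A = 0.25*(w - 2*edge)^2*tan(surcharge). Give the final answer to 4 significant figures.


edge = 0.055*0.9720 + 0.025 = 0.07846 m
ew = 0.9720 - 2*0.07846 = 0.81508 m
A = 0.25 * 0.81508^2 * tan(25.2910 deg)
A = 0.07848 m^2


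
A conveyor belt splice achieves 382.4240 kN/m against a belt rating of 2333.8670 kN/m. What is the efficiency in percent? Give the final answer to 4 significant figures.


Eff = 382.4240 / 2333.8670 * 100
Eff = 16.39 %


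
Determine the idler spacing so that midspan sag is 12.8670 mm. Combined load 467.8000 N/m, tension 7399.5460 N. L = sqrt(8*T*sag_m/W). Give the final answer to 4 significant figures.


sag = 12.8670/1000 = 0.012867 m
L = sqrt(8 * 7399.5460 * 0.012867 / 467.8000)
L = 1.276 m


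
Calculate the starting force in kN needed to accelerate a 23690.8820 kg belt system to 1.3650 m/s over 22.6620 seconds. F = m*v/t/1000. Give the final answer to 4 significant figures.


F = 23690.8820 * 1.3650 / 22.6620 / 1000
F = 1.427 kN


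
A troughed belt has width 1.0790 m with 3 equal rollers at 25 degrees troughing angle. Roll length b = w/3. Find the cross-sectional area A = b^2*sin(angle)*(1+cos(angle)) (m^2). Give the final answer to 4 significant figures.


b = 1.0790/3 = 0.359667 m
A = 0.359667^2 * sin(25 deg) * (1 + cos(25 deg))
A = 0.1042 m^2


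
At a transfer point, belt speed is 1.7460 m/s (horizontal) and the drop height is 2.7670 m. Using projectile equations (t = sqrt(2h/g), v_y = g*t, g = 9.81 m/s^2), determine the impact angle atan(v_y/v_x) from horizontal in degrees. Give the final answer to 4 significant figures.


t = sqrt(2*2.7670/9.81) = 0.751078 s
v_y = 9.81 * 0.751078 = 7.36808 m/s
angle = atan(7.36808 / 1.7460) = 76.67 deg


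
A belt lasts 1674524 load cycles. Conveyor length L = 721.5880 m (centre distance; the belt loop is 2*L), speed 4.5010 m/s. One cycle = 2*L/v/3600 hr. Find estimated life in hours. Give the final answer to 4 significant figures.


cycle_time = 2 * 721.5880 / 4.5010 / 3600 = 0.0890651 hr
life = 1674524 * 0.0890651 = 149100 hours


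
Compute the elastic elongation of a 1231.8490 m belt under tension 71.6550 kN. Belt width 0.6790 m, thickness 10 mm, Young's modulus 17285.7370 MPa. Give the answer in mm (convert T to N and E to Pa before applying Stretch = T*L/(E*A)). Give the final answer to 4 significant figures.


A = 0.6790 * 0.01 = 0.00679 m^2
Stretch = 71.6550*1000 * 1231.8490 / (17285.7370e6 * 0.00679) * 1000
Stretch = 752.0 mm


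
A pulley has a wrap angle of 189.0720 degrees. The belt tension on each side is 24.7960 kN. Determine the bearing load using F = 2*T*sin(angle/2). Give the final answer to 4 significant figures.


F = 2 * 24.7960 * sin(189.0720/2 deg)
F = 49.44 kN


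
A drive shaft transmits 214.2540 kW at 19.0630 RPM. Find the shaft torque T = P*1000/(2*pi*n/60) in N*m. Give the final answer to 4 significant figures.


omega = 2*pi*19.0630/60 = 1.99627 rad/s
T = 214.2540*1000 / 1.99627
T = 107300 N*m


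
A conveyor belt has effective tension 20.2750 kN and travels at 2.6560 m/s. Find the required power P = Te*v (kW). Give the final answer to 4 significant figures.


P = Te * v = 20.2750 * 2.6560
P = 53.85 kW


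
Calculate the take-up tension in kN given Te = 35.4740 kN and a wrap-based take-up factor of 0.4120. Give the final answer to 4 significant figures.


T_tu = 35.4740 * 0.4120
T_tu = 14.62 kN


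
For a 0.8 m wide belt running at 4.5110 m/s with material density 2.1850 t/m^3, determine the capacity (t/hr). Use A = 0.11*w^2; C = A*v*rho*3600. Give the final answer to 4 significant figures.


A = 0.11 * 0.8^2 = 0.0704 m^2
C = 0.0704 * 4.5110 * 2.1850 * 3600
C = 2498 t/hr


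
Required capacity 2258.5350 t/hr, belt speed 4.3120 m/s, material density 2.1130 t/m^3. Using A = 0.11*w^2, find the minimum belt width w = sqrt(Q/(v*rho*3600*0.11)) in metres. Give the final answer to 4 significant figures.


A_req = 2258.5350 / (4.3120 * 2.1130 * 3600) = 0.0688567 m^2
w = sqrt(0.0688567 / 0.11)
w = 0.7912 m


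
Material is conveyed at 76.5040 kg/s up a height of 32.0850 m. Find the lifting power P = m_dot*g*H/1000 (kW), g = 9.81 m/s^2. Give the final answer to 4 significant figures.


P = 76.5040 * 9.81 * 32.0850 / 1000
P = 24.08 kW


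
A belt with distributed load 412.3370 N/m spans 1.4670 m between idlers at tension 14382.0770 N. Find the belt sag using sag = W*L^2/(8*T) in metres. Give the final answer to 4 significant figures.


sag = 412.3370 * 1.4670^2 / (8 * 14382.0770)
sag = 0.007713 m


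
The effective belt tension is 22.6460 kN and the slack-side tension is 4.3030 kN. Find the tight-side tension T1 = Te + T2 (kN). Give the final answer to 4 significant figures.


T1 = Te + T2 = 22.6460 + 4.3030
T1 = 26.95 kN


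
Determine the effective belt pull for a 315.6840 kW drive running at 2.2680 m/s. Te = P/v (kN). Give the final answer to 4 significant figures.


Te = P / v = 315.6840 / 2.2680
Te = 139.2 kN


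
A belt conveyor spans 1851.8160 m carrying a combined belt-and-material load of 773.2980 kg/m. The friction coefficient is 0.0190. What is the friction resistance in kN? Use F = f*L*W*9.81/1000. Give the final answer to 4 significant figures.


F = 0.0190 * 1851.8160 * 773.2980 * 9.81 / 1000
F = 266.9 kN


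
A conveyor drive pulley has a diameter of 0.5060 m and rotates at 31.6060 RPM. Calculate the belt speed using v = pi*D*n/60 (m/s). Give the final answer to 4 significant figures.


v = pi * 0.5060 * 31.6060 / 60
v = 0.8374 m/s


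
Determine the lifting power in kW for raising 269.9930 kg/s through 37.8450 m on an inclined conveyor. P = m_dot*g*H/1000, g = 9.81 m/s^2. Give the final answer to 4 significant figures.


P = 269.9930 * 9.81 * 37.8450 / 1000
P = 100.2 kW


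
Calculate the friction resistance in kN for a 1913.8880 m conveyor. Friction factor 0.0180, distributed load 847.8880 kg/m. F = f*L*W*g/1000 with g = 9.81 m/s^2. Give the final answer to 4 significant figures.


F = 0.0180 * 1913.8880 * 847.8880 * 9.81 / 1000
F = 286.5 kN


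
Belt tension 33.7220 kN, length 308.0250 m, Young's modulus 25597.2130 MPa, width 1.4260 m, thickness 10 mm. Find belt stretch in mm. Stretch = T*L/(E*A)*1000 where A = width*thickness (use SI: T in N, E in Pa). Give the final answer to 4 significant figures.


A = 1.4260 * 0.01 = 0.01426 m^2
Stretch = 33.7220*1000 * 308.0250 / (25597.2130e6 * 0.01426) * 1000
Stretch = 28.46 mm


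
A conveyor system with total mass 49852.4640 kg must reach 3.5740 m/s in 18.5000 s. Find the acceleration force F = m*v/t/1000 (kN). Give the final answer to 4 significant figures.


F = 49852.4640 * 3.5740 / 18.5000 / 1000
F = 9.631 kN


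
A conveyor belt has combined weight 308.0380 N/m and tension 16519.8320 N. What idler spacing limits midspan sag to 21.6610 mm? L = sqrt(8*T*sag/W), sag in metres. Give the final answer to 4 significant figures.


sag = 21.6610/1000 = 0.021661 m
L = sqrt(8 * 16519.8320 * 0.021661 / 308.0380)
L = 3.048 m


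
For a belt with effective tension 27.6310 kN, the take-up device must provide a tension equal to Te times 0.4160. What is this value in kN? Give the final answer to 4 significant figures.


T_tu = 27.6310 * 0.4160
T_tu = 11.49 kN


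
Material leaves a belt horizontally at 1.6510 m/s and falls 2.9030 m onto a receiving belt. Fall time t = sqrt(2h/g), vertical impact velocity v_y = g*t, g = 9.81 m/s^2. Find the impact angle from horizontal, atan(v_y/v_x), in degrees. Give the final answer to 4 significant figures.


t = sqrt(2*2.9030/9.81) = 0.769315 s
v_y = 9.81 * 0.769315 = 7.54698 m/s
angle = atan(7.54698 / 1.6510) = 77.66 deg


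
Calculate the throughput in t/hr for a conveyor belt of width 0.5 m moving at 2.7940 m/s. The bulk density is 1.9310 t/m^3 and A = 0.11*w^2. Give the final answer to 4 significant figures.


A = 0.11 * 0.5^2 = 0.0275 m^2
C = 0.0275 * 2.7940 * 1.9310 * 3600
C = 534.1 t/hr


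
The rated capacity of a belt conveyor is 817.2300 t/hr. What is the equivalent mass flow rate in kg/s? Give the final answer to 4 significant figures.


m_dot = 817.2300 * 1000 / 3600
m_dot = 227.0 kg/s


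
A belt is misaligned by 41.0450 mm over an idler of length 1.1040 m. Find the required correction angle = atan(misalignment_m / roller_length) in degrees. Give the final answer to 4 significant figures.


misalign_m = 41.0450 / 1000 = 0.041045 m
angle = atan(0.041045 / 1.1040)
angle = 2.129 deg


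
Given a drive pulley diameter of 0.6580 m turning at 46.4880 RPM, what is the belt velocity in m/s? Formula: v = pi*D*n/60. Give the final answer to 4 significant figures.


v = pi * 0.6580 * 46.4880 / 60
v = 1.602 m/s


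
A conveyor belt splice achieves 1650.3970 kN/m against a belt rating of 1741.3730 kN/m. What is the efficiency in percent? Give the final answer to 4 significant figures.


Eff = 1650.3970 / 1741.3730 * 100
Eff = 94.78 %


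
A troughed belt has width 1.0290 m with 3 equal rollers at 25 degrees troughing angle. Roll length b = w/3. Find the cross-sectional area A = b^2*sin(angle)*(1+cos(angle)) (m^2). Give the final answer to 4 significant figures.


b = 1.0290/3 = 0.343 m
A = 0.343^2 * sin(25 deg) * (1 + cos(25 deg))
A = 0.09478 m^2


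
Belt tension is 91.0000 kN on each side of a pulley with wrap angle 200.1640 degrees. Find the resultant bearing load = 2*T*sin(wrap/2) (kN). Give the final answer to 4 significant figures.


F = 2 * 91.0000 * sin(200.1640/2 deg)
F = 179.2 kN


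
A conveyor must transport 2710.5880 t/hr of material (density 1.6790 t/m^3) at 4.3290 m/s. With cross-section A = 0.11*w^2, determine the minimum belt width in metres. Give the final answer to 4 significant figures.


A_req = 2710.5880 / (4.3290 * 1.6790 * 3600) = 0.103591 m^2
w = sqrt(0.103591 / 0.11)
w = 0.9704 m


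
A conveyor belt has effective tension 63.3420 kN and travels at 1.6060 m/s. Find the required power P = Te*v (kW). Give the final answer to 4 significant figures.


P = Te * v = 63.3420 * 1.6060
P = 101.7 kW


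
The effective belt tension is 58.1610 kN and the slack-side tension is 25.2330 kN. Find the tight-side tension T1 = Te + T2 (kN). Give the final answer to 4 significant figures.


T1 = Te + T2 = 58.1610 + 25.2330
T1 = 83.39 kN


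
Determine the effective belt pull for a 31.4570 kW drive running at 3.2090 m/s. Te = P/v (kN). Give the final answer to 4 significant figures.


Te = P / v = 31.4570 / 3.2090
Te = 9.803 kN


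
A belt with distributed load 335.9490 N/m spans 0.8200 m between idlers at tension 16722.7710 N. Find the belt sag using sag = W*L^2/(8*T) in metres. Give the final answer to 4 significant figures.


sag = 335.9490 * 0.8200^2 / (8 * 16722.7710)
sag = 0.001689 m


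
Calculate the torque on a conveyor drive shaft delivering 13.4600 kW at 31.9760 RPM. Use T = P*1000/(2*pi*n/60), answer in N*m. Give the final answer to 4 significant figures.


omega = 2*pi*31.9760/60 = 3.34852 rad/s
T = 13.4600*1000 / 3.34852
T = 4020 N*m


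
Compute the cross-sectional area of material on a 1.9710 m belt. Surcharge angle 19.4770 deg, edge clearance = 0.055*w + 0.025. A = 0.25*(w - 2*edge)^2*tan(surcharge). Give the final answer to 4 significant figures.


edge = 0.055*1.9710 + 0.025 = 0.133405 m
ew = 1.9710 - 2*0.133405 = 1.70419 m
A = 0.25 * 1.70419^2 * tan(19.4770 deg)
A = 0.2568 m^2


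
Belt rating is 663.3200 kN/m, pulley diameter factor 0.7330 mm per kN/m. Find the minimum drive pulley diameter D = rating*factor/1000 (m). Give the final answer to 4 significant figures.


D = 663.3200 * 0.7330 / 1000
D = 0.4862 m


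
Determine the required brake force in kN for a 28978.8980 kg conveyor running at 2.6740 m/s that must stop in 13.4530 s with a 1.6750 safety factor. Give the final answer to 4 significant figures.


F = 28978.8980 * 2.6740 / 13.4530 * 1.6750 / 1000
F = 9.648 kN


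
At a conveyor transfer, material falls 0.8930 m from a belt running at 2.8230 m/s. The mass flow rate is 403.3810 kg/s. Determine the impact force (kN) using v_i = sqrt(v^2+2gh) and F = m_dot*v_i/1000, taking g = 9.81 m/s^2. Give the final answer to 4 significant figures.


v_i = sqrt(2.8230^2 + 2*9.81*0.8930) = 5.04876 m/s
F = 403.3810 * 5.04876 / 1000
F = 2.037 kN


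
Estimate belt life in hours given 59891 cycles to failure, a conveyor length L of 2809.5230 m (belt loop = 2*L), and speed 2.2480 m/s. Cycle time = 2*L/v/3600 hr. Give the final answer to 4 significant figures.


cycle_time = 2 * 2809.5230 / 2.2480 / 3600 = 0.694327 hr
life = 59891 * 0.694327 = 41580 hours


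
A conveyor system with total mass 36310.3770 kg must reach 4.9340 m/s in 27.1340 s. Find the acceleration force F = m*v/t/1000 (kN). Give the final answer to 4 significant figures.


F = 36310.3770 * 4.9340 / 27.1340 / 1000
F = 6.603 kN


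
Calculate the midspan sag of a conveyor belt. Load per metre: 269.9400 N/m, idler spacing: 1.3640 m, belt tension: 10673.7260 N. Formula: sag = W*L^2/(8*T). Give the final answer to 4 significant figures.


sag = 269.9400 * 1.3640^2 / (8 * 10673.7260)
sag = 0.005882 m


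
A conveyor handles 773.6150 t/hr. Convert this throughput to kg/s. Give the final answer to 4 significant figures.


m_dot = 773.6150 * 1000 / 3600
m_dot = 214.9 kg/s


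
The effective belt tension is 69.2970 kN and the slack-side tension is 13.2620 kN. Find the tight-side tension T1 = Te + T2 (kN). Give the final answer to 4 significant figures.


T1 = Te + T2 = 69.2970 + 13.2620
T1 = 82.56 kN


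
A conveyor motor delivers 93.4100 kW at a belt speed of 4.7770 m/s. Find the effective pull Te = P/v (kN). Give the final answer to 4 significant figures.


Te = P / v = 93.4100 / 4.7770
Te = 19.55 kN


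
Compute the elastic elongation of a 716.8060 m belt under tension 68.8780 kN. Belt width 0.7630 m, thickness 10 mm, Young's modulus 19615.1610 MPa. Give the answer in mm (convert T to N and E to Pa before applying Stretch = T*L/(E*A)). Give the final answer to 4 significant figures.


A = 0.7630 * 0.01 = 0.00763 m^2
Stretch = 68.8780*1000 * 716.8060 / (19615.1610e6 * 0.00763) * 1000
Stretch = 329.9 mm


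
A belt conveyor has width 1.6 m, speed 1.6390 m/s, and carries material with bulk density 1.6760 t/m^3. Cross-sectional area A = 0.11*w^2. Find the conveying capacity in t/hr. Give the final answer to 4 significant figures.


A = 0.11 * 1.6^2 = 0.2816 m^2
C = 0.2816 * 1.6390 * 1.6760 * 3600
C = 2785 t/hr


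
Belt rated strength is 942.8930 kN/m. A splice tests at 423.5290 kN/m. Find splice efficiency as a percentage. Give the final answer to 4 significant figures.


Eff = 423.5290 / 942.8930 * 100
Eff = 44.92 %


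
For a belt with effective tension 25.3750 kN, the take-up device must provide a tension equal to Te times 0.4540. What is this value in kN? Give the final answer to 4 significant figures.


T_tu = 25.3750 * 0.4540
T_tu = 11.52 kN


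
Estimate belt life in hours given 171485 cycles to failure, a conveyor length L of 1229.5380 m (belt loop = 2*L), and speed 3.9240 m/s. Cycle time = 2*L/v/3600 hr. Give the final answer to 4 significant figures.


cycle_time = 2 * 1229.5380 / 3.9240 / 3600 = 0.174077 hr
life = 171485 * 0.174077 = 29850 hours


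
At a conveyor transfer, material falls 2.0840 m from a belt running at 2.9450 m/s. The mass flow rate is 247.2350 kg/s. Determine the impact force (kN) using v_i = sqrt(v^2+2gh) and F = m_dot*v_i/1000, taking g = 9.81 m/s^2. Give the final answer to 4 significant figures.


v_i = sqrt(2.9450^2 + 2*9.81*2.0840) = 7.03996 m/s
F = 247.2350 * 7.03996 / 1000
F = 1.741 kN


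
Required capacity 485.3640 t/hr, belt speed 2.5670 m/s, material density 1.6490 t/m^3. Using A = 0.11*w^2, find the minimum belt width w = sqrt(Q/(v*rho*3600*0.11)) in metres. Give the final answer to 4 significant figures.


A_req = 485.3640 / (2.5670 * 1.6490 * 3600) = 0.0318507 m^2
w = sqrt(0.0318507 / 0.11)
w = 0.5381 m


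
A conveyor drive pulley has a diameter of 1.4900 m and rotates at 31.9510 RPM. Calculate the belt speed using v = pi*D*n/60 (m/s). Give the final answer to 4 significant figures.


v = pi * 1.4900 * 31.9510 / 60
v = 2.493 m/s


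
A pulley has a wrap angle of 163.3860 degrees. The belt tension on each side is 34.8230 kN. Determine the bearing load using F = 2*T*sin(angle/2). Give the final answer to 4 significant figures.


F = 2 * 34.8230 * sin(163.3860/2 deg)
F = 68.92 kN


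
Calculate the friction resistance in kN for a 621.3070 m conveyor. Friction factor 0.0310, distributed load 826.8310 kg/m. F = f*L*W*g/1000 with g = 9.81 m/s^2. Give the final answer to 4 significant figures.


F = 0.0310 * 621.3070 * 826.8310 * 9.81 / 1000
F = 156.2 kN


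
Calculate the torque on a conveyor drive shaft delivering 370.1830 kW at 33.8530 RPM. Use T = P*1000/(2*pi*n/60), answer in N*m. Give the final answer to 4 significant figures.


omega = 2*pi*33.8530/60 = 3.54508 rad/s
T = 370.1830*1000 / 3.54508
T = 104400 N*m


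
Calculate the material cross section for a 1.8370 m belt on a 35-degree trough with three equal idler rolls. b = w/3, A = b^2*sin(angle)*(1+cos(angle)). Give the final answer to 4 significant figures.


b = 1.8370/3 = 0.612333 m
A = 0.612333^2 * sin(35 deg) * (1 + cos(35 deg))
A = 0.3912 m^2


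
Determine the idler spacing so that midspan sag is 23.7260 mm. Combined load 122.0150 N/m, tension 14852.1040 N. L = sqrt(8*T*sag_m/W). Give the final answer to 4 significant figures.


sag = 23.7260/1000 = 0.023726 m
L = sqrt(8 * 14852.1040 * 0.023726 / 122.0150)
L = 4.807 m


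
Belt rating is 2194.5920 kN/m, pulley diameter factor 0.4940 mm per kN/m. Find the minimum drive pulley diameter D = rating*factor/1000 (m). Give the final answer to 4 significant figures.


D = 2194.5920 * 0.4940 / 1000
D = 1.084 m


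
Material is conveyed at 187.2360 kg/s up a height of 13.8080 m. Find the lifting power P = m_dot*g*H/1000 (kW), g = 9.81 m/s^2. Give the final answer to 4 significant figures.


P = 187.2360 * 9.81 * 13.8080 / 1000
P = 25.36 kW


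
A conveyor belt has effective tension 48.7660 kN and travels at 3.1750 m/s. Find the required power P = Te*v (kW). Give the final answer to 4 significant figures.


P = Te * v = 48.7660 * 3.1750
P = 154.8 kW


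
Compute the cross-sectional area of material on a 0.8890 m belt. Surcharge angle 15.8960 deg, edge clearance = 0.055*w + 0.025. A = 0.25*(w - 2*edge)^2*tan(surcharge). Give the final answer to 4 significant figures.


edge = 0.055*0.8890 + 0.025 = 0.073895 m
ew = 0.8890 - 2*0.073895 = 0.74121 m
A = 0.25 * 0.74121^2 * tan(15.8960 deg)
A = 0.03911 m^2


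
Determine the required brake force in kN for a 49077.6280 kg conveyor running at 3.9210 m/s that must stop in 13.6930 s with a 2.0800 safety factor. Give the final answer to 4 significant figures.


F = 49077.6280 * 3.9210 / 13.6930 * 2.0800 / 1000
F = 29.23 kN


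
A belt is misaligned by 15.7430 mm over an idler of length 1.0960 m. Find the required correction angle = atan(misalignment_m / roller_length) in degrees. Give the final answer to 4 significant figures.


misalign_m = 15.7430 / 1000 = 0.015743 m
angle = atan(0.015743 / 1.0960)
angle = 0.8229 deg


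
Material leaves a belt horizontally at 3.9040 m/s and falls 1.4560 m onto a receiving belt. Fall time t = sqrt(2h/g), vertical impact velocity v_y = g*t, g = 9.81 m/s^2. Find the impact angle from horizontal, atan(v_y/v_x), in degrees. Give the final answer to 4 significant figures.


t = sqrt(2*1.4560/9.81) = 0.54483 s
v_y = 9.81 * 0.54483 = 5.34478 m/s
angle = atan(5.34478 / 3.9040) = 53.85 deg


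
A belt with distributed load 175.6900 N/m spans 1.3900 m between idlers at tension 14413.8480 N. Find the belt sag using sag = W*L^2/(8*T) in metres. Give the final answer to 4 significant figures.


sag = 175.6900 * 1.3900^2 / (8 * 14413.8480)
sag = 0.002944 m


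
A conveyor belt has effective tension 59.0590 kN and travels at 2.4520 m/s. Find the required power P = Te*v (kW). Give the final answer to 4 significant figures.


P = Te * v = 59.0590 * 2.4520
P = 144.8 kW


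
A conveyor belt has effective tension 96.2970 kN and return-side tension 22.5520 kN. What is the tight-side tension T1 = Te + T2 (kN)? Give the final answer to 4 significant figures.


T1 = Te + T2 = 96.2970 + 22.5520
T1 = 118.8 kN


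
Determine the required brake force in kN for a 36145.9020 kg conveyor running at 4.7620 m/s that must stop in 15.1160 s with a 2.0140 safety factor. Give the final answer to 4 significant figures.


F = 36145.9020 * 4.7620 / 15.1160 * 2.0140 / 1000
F = 22.93 kN


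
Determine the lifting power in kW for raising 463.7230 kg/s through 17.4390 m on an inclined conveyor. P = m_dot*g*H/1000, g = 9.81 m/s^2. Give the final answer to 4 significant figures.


P = 463.7230 * 9.81 * 17.4390 / 1000
P = 79.33 kW


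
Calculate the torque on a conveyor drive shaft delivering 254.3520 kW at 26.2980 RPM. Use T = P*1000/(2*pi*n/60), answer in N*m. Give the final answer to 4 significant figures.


omega = 2*pi*26.2980/60 = 2.75392 rad/s
T = 254.3520*1000 / 2.75392
T = 92360 N*m


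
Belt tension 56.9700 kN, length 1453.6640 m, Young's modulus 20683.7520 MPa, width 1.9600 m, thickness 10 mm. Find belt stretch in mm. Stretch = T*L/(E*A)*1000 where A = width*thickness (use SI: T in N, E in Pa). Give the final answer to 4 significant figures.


A = 1.9600 * 0.01 = 0.01960 m^2
Stretch = 56.9700*1000 * 1453.6640 / (20683.7520e6 * 0.01960) * 1000
Stretch = 204.3 mm


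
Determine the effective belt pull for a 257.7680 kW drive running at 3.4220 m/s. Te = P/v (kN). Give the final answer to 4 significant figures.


Te = P / v = 257.7680 / 3.4220
Te = 75.33 kN


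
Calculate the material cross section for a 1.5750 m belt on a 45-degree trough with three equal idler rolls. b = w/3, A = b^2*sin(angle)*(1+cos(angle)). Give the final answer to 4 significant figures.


b = 1.5750/3 = 0.525 m
A = 0.525^2 * sin(45 deg) * (1 + cos(45 deg))
A = 0.3327 m^2


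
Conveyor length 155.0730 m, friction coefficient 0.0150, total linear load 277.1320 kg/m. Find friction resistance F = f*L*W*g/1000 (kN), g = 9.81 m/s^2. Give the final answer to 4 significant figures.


F = 0.0150 * 155.0730 * 277.1320 * 9.81 / 1000
F = 6.324 kN


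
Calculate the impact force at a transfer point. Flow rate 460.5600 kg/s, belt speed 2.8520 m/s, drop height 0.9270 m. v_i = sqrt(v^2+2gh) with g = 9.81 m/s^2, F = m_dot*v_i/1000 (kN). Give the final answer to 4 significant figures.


v_i = sqrt(2.8520^2 + 2*9.81*0.9270) = 5.13046 m/s
F = 460.5600 * 5.13046 / 1000
F = 2.363 kN


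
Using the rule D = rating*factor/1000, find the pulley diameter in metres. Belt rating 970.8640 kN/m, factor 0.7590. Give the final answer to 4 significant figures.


D = 970.8640 * 0.7590 / 1000
D = 0.7369 m


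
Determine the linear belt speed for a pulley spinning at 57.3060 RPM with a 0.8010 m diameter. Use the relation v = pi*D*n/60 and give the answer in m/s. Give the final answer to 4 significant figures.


v = pi * 0.8010 * 57.3060 / 60
v = 2.403 m/s


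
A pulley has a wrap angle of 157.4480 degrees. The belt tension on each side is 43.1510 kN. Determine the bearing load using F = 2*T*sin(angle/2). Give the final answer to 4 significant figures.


F = 2 * 43.1510 * sin(157.4480/2 deg)
F = 84.64 kN


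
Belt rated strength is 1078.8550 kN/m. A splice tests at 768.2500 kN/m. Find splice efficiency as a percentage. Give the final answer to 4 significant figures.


Eff = 768.2500 / 1078.8550 * 100
Eff = 71.21 %


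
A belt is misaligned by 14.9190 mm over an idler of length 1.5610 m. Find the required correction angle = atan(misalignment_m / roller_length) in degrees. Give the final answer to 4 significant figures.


misalign_m = 14.9190 / 1000 = 0.014919 m
angle = atan(0.014919 / 1.5610)
angle = 0.5476 deg


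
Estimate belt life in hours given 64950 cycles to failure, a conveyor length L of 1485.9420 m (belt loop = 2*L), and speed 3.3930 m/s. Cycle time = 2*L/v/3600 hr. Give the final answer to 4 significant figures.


cycle_time = 2 * 1485.9420 / 3.3930 / 3600 = 0.243302 hr
life = 64950 * 0.243302 = 15800 hours


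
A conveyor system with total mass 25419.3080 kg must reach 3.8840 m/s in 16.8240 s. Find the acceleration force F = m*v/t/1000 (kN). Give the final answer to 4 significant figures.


F = 25419.3080 * 3.8840 / 16.8240 / 1000
F = 5.868 kN


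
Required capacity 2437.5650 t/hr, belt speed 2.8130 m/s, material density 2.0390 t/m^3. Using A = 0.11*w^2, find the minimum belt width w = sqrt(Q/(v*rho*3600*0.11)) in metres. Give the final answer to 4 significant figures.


A_req = 2437.5650 / (2.8130 * 2.0390 * 3600) = 0.11805 m^2
w = sqrt(0.11805 / 0.11)
w = 1.036 m


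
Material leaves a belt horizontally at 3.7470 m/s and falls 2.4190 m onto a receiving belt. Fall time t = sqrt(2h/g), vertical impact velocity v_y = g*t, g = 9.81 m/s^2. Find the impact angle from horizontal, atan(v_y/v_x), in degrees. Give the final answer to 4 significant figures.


t = sqrt(2*2.4190/9.81) = 0.702261 s
v_y = 9.81 * 0.702261 = 6.88918 m/s
angle = atan(6.88918 / 3.7470) = 61.46 deg


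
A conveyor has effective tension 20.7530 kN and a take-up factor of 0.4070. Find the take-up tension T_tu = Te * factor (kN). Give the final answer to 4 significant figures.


T_tu = 20.7530 * 0.4070
T_tu = 8.446 kN


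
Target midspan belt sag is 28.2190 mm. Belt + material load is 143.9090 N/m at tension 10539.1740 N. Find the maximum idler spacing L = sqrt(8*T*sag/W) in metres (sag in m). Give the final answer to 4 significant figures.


sag = 28.2190/1000 = 0.028219 m
L = sqrt(8 * 10539.1740 * 0.028219 / 143.9090)
L = 4.066 m


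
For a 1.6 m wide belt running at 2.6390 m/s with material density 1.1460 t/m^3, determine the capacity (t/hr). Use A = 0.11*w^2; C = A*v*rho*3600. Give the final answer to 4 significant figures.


A = 0.11 * 1.6^2 = 0.2816 m^2
C = 0.2816 * 2.6390 * 1.1460 * 3600
C = 3066 t/hr


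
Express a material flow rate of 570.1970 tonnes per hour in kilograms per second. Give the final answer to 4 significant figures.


m_dot = 570.1970 * 1000 / 3600
m_dot = 158.4 kg/s


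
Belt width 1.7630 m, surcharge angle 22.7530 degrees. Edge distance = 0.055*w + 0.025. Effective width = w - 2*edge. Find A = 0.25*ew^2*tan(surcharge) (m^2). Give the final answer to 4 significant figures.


edge = 0.055*1.7630 + 0.025 = 0.121965 m
ew = 1.7630 - 2*0.121965 = 1.51907 m
A = 0.25 * 1.51907^2 * tan(22.7530 deg)
A = 0.2419 m^2


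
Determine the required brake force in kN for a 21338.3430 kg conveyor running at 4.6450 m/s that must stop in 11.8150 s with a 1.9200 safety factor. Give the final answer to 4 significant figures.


F = 21338.3430 * 4.6450 / 11.8150 * 1.9200 / 1000
F = 16.11 kN


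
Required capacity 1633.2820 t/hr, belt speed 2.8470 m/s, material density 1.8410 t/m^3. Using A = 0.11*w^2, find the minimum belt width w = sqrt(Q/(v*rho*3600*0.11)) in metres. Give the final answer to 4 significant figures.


A_req = 1633.2820 / (2.8470 * 1.8410 * 3600) = 0.08656 m^2
w = sqrt(0.08656 / 0.11)
w = 0.8871 m


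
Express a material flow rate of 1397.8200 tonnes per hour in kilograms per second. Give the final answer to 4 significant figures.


m_dot = 1397.8200 * 1000 / 3600
m_dot = 388.3 kg/s


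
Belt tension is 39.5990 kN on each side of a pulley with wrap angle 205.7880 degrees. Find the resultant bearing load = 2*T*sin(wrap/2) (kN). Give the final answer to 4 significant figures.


F = 2 * 39.5990 * sin(205.7880/2 deg)
F = 77.20 kN


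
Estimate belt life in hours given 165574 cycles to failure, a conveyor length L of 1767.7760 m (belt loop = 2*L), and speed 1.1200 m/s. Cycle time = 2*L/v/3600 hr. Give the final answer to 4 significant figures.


cycle_time = 2 * 1767.7760 / 1.1200 / 3600 = 0.876873 hr
life = 165574 * 0.876873 = 145200 hours


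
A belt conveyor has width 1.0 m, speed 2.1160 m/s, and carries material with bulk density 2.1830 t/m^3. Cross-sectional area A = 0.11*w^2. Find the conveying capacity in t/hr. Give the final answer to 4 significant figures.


A = 0.11 * 1.0^2 = 0.11 m^2
C = 0.11 * 2.1160 * 2.1830 * 3600
C = 1829 t/hr


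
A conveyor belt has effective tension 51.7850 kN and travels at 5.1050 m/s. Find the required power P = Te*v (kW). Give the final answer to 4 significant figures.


P = Te * v = 51.7850 * 5.1050
P = 264.4 kW


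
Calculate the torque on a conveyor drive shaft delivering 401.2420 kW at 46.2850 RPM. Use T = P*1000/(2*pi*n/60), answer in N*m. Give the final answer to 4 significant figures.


omega = 2*pi*46.2850/60 = 4.84695 rad/s
T = 401.2420*1000 / 4.84695
T = 82780 N*m


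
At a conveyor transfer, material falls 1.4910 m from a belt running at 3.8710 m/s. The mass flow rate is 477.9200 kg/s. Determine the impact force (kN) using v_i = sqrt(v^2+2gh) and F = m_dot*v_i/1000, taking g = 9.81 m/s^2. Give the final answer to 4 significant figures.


v_i = sqrt(3.8710^2 + 2*9.81*1.4910) = 6.65117 m/s
F = 477.9200 * 6.65117 / 1000
F = 3.179 kN


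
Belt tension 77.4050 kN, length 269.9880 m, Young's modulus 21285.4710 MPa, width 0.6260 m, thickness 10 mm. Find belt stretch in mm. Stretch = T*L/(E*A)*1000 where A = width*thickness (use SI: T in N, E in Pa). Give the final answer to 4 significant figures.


A = 0.6260 * 0.01 = 0.00626 m^2
Stretch = 77.4050*1000 * 269.9880 / (21285.4710e6 * 0.00626) * 1000
Stretch = 156.8 mm


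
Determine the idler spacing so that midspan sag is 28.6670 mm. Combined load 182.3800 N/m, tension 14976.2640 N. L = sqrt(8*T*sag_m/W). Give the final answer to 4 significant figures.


sag = 28.6670/1000 = 0.028667 m
L = sqrt(8 * 14976.2640 * 0.028667 / 182.3800)
L = 4.340 m


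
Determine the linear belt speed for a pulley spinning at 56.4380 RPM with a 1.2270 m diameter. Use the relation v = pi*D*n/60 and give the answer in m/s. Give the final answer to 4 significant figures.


v = pi * 1.2270 * 56.4380 / 60
v = 3.626 m/s


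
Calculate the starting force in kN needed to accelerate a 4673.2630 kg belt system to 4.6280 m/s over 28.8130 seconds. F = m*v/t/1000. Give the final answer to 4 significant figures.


F = 4673.2630 * 4.6280 / 28.8130 / 1000
F = 0.7506 kN


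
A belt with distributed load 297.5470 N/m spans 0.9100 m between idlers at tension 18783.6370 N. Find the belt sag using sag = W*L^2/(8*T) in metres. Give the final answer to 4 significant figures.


sag = 297.5470 * 0.9100^2 / (8 * 18783.6370)
sag = 0.001640 m


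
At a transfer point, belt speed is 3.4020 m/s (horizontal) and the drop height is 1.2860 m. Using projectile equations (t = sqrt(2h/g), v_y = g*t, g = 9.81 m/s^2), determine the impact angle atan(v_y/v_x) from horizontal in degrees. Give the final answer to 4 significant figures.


t = sqrt(2*1.2860/9.81) = 0.512037 s
v_y = 9.81 * 0.512037 = 5.02308 m/s
angle = atan(5.02308 / 3.4020) = 55.89 deg


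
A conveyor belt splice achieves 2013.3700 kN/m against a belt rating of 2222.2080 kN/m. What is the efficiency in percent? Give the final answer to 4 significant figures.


Eff = 2013.3700 / 2222.2080 * 100
Eff = 90.60 %


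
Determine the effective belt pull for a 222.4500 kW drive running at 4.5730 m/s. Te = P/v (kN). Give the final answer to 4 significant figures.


Te = P / v = 222.4500 / 4.5730
Te = 48.64 kN


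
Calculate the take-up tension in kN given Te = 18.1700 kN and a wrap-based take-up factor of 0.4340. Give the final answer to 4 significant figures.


T_tu = 18.1700 * 0.4340
T_tu = 7.886 kN


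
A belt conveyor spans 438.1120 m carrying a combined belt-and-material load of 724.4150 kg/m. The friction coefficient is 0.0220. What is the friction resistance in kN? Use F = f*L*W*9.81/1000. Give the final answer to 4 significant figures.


F = 0.0220 * 438.1120 * 724.4150 * 9.81 / 1000
F = 68.50 kN


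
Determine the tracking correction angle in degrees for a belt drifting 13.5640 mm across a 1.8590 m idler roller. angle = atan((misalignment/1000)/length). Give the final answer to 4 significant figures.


misalign_m = 13.5640 / 1000 = 0.013564 m
angle = atan(0.013564 / 1.8590)
angle = 0.4180 deg


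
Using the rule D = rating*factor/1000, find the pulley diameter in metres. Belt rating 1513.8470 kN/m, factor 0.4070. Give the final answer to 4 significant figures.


D = 1513.8470 * 0.4070 / 1000
D = 0.6161 m


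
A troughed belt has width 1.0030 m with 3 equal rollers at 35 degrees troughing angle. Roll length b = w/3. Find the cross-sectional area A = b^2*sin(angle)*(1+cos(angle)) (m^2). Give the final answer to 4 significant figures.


b = 1.0030/3 = 0.334333 m
A = 0.334333^2 * sin(35 deg) * (1 + cos(35 deg))
A = 0.1166 m^2


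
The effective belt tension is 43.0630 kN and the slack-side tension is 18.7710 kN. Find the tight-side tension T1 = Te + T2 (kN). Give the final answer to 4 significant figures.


T1 = Te + T2 = 43.0630 + 18.7710
T1 = 61.83 kN


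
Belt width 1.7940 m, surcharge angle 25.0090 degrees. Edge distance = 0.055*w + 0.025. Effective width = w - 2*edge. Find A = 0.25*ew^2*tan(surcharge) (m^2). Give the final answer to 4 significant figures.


edge = 0.055*1.7940 + 0.025 = 0.12367 m
ew = 1.7940 - 2*0.12367 = 1.54666 m
A = 0.25 * 1.54666^2 * tan(25.0090 deg)
A = 0.2790 m^2


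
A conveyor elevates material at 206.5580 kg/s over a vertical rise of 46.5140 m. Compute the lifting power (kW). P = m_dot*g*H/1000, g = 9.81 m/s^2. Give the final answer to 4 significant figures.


P = 206.5580 * 9.81 * 46.5140 / 1000
P = 94.25 kW


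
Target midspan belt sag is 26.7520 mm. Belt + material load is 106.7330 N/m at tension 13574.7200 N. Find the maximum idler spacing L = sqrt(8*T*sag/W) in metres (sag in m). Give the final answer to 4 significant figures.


sag = 26.7520/1000 = 0.026752 m
L = sqrt(8 * 13574.7200 * 0.026752 / 106.7330)
L = 5.217 m


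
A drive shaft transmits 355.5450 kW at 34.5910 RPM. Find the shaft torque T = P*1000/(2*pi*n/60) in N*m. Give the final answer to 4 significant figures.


omega = 2*pi*34.5910/60 = 3.62236 rad/s
T = 355.5450*1000 / 3.62236
T = 98150 N*m


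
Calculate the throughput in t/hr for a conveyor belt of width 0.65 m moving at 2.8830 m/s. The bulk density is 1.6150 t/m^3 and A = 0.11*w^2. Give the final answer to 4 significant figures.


A = 0.11 * 0.65^2 = 0.046475 m^2
C = 0.046475 * 2.8830 * 1.6150 * 3600
C = 779.0 t/hr


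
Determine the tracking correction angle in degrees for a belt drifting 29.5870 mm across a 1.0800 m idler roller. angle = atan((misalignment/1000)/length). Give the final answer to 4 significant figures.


misalign_m = 29.5870 / 1000 = 0.029587 m
angle = atan(0.029587 / 1.0800)
angle = 1.569 deg


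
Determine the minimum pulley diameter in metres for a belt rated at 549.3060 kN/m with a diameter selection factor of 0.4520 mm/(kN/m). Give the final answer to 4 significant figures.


D = 549.3060 * 0.4520 / 1000
D = 0.2483 m


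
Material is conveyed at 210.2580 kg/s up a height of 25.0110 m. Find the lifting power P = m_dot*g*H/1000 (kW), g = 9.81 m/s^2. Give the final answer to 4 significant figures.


P = 210.2580 * 9.81 * 25.0110 / 1000
P = 51.59 kW


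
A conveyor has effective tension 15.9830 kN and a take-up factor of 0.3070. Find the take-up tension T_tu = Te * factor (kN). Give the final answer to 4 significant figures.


T_tu = 15.9830 * 0.3070
T_tu = 4.907 kN


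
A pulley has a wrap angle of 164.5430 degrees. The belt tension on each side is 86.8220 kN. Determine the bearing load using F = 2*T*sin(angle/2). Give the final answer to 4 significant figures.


F = 2 * 86.8220 * sin(164.5430/2 deg)
F = 172.1 kN


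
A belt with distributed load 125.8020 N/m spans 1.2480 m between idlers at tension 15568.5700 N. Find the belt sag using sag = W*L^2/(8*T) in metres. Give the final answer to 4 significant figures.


sag = 125.8020 * 1.2480^2 / (8 * 15568.5700)
sag = 0.001573 m


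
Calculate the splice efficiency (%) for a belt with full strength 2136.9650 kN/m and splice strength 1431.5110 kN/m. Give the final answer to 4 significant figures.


Eff = 1431.5110 / 2136.9650 * 100
Eff = 66.99 %


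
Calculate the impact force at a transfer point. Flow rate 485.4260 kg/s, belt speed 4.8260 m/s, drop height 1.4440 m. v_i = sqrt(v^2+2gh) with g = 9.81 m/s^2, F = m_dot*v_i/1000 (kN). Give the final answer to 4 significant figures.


v_i = sqrt(4.8260^2 + 2*9.81*1.4440) = 7.18481 m/s
F = 485.4260 * 7.18481 / 1000
F = 3.488 kN


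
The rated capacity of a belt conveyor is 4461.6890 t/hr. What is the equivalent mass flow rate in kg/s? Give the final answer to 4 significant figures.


m_dot = 4461.6890 * 1000 / 3600
m_dot = 1239 kg/s


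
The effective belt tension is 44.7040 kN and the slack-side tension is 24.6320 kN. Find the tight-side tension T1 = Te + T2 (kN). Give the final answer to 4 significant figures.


T1 = Te + T2 = 44.7040 + 24.6320
T1 = 69.34 kN


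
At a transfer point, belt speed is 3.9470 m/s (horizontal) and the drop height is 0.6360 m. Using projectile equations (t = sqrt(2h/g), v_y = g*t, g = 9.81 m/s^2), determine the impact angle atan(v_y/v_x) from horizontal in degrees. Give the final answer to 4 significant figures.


t = sqrt(2*0.6360/9.81) = 0.360088 s
v_y = 9.81 * 0.360088 = 3.53246 m/s
angle = atan(3.53246 / 3.9470) = 41.83 deg


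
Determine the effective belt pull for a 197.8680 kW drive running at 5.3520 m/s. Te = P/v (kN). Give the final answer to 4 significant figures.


Te = P / v = 197.8680 / 5.3520
Te = 36.97 kN


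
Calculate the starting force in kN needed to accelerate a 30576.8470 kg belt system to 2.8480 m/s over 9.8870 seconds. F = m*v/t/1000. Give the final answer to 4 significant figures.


F = 30576.8470 * 2.8480 / 9.8870 / 1000
F = 8.808 kN


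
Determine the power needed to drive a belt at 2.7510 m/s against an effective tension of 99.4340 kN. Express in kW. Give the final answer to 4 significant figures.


P = Te * v = 99.4340 * 2.7510
P = 273.5 kW


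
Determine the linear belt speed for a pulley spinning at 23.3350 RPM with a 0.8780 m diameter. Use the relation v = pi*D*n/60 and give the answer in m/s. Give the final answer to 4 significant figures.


v = pi * 0.8780 * 23.3350 / 60
v = 1.073 m/s


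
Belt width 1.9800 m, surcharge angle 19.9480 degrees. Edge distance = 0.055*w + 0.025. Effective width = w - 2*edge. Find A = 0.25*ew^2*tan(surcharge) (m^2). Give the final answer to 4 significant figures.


edge = 0.055*1.9800 + 0.025 = 0.1339 m
ew = 1.9800 - 2*0.1339 = 1.7122 m
A = 0.25 * 1.7122^2 * tan(19.9480 deg)
A = 0.2660 m^2


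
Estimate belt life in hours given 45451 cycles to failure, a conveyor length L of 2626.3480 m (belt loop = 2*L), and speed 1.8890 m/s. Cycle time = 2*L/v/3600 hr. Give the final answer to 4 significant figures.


cycle_time = 2 * 2626.3480 / 1.8890 / 3600 = 0.77241 hr
life = 45451 * 0.77241 = 35110 hours


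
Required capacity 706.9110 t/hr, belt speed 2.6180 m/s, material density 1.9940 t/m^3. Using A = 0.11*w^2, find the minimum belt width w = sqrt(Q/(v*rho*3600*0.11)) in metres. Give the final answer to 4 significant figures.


A_req = 706.9110 / (2.6180 * 1.9940 * 3600) = 0.0376156 m^2
w = sqrt(0.0376156 / 0.11)
w = 0.5848 m
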